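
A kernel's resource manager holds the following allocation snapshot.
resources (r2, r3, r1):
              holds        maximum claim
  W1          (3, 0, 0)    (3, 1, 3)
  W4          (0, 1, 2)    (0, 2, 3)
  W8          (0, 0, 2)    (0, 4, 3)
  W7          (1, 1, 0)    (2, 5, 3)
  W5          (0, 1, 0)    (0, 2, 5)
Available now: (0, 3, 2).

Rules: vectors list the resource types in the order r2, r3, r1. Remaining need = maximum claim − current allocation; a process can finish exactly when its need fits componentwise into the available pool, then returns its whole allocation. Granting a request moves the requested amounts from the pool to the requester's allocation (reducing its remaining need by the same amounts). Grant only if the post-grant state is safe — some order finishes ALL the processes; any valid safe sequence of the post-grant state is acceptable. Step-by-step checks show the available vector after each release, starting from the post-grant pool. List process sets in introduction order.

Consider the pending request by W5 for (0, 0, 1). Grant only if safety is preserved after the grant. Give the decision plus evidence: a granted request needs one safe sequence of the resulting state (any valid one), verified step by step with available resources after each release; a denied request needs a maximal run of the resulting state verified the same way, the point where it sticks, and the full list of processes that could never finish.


GRANT — the state after the grant stays safe, e.g. via W4, W1, W7, W8, W5.
Key observation: granting shrinks the pool to (0, 3, 1), yet W4 still fits and the chain goes through.
Verifying the post-grant state step by step:
  pool = (0, 3, 1)
  run W4 (needs (0, 1, 1), free (0, 3, 1)); after release of (0, 1, 2) the pool is (0, 4, 3)
  run W1 (needs (0, 1, 3), free (0, 4, 3)); after release of (3, 0, 0) the pool is (3, 4, 3)
  run W7 (needs (1, 4, 3), free (3, 4, 3)); after release of (1, 1, 0) the pool is (4, 5, 3)
  run W8 (needs (0, 4, 1), free (4, 5, 3)); after release of (0, 0, 2) the pool is (4, 5, 5)
  run W5 (needs (0, 1, 4), free (4, 5, 5)); after release of (0, 1, 1) the pool is (4, 6, 6)


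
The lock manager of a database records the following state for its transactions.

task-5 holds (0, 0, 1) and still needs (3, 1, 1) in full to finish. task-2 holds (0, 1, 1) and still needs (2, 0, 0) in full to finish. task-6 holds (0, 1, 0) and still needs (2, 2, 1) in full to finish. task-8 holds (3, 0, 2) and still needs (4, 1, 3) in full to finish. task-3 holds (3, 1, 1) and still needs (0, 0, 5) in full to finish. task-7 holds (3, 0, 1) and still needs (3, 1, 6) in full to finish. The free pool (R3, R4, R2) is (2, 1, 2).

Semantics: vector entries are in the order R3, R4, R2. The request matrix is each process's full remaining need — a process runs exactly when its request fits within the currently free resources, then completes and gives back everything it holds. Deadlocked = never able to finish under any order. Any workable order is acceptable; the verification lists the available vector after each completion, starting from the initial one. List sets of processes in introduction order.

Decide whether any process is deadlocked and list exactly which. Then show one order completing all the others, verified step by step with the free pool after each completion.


Deadlocked set: task-5, task-8, task-3 and task-7.
Key observation: after task-2, task-6 the pool peaks at (2, 3, 3), and each blocked process is short somewhere: task-5 on R3; task-8 on R3; task-3 on R2; task-7 on R3, R2.
A valid finishing order for the others: task-2, task-6. Step-by-step check:
  pool = (2, 1, 2)
  task-2: need (2, 0, 0) fits (2, 1, 2); releases (0, 1, 1), pool now (2, 2, 3)
  task-6: need (2, 2, 1) fits (2, 2, 3); releases (0, 1, 0), pool now (2, 3, 3)
The blocked processes can never fit:
  task-5 cannot run: need (3, 1, 1) vs free (2, 3, 3) (insufficient R3)
  task-8 cannot run: need (4, 1, 3) vs free (2, 3, 3) (insufficient R3)
  task-3 cannot run: need (0, 0, 5) vs free (2, 3, 3) (insufficient R2)
  task-7 cannot run: need (3, 1, 6) vs free (2, 3, 3) (insufficient R3 and R2)


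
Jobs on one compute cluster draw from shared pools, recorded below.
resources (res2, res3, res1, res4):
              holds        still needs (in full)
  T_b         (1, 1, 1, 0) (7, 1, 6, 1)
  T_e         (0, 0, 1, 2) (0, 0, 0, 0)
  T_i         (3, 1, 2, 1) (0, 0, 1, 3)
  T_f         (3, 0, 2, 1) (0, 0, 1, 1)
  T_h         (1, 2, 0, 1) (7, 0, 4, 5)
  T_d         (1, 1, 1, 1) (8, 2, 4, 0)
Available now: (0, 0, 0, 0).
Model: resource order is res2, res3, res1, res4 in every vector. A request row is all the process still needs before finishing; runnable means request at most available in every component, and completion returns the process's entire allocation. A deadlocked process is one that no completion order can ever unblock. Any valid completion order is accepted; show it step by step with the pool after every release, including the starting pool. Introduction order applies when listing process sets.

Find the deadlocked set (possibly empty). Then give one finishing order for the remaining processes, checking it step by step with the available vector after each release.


Deadlocked set: T_b, T_h and T_d.
Key observation: once T_e, T_f, T_i finish, the pool peaks at (6, 1, 5, 4) — and every remaining process still needs more res2 than that.
One completion order for the rest: T_e, T_f, T_i. Walking it through:
  pool = (0, 0, 0, 0)
  T_e: need (0, 0, 0, 0) fits (0, 0, 0, 0); releases (0, 0, 1, 2), pool now (0, 0, 1, 2)
  T_f: need (0, 0, 1, 1) fits (0, 0, 1, 2); releases (3, 0, 2, 1), pool now (3, 0, 3, 3)
  T_i: need (0, 0, 1, 3) fits (3, 0, 3, 3); releases (3, 1, 2, 1), pool now (6, 1, 5, 4)
None of the blocked processes ever fits:
  blocked: T_b wants (7, 1, 6, 1), pool (6, 1, 5, 4) — not enough res2 and res1
  blocked: T_h wants (7, 0, 4, 5), pool (6, 1, 5, 4) — not enough res2 and res4
  blocked: T_d wants (8, 2, 4, 0), pool (6, 1, 5, 4) — not enough res2 and res3


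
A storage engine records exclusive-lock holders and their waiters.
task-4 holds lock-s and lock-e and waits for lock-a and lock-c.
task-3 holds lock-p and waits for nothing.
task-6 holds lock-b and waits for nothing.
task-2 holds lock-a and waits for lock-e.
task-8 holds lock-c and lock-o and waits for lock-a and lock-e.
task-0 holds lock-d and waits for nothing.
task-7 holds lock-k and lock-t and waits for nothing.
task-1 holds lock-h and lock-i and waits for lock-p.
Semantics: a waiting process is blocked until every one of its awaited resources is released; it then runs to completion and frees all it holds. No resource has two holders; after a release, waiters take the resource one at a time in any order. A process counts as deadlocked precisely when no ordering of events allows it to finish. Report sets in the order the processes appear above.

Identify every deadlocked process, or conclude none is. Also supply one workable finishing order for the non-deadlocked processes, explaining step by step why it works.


Deadlocked: task-4, task-2 and task-8.
Key observation: along task-4 -> task-2 -> task-4, each member waits on what the next one holds — a deadlock; task-8 is caught in further circular waits.
The rest can finish in the order task-7, task-3, task-6, task-0, task-1.
Step-by-step check:
  run task-7 (it waits on nothing); releases lock-k and lock-t
  run task-3 (it waits on nothing); releases lock-p
  run task-6 (it waits on nothing); releases lock-b
  run task-0 (it waits on nothing); releases lock-d
  task-1 waits on lock-p — all released -> runs and releases lock-h and lock-i


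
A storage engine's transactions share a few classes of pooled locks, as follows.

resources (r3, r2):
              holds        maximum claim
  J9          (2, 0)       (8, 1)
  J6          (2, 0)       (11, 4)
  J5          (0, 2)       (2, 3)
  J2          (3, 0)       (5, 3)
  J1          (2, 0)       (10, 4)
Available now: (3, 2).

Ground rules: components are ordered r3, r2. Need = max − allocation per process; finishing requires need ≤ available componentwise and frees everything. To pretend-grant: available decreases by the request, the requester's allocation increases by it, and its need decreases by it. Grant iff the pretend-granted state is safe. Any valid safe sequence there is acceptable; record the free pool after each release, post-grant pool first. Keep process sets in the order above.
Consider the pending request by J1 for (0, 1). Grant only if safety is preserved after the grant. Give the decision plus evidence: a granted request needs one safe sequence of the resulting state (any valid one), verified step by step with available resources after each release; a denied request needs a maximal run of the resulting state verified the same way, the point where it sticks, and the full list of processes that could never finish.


GRANT: granting preserves safety; a valid post-grant sequence is J5, J2, J9, J1, J6.
Key observation: (3, 1) free after granting still covers J5 first, and each release covers the next.
Check on the post-grant state, step by step:
  pool = (3, 1)
  J5 needs (2, 1) <= (3, 1) -> finishes; pool += (0, 2) = (3, 3)
  J2 needs (2, 3) <= (3, 3) -> finishes; pool += (3, 0) = (6, 3)
  J9 needs (6, 1) <= (6, 3) -> finishes; pool += (2, 0) = (8, 3)
  J1 needs (8, 3) <= (8, 3) -> finishes; pool += (2, 1) = (10, 4)
  J6 needs (9, 4) <= (10, 4) -> finishes; pool += (2, 0) = (12, 4)


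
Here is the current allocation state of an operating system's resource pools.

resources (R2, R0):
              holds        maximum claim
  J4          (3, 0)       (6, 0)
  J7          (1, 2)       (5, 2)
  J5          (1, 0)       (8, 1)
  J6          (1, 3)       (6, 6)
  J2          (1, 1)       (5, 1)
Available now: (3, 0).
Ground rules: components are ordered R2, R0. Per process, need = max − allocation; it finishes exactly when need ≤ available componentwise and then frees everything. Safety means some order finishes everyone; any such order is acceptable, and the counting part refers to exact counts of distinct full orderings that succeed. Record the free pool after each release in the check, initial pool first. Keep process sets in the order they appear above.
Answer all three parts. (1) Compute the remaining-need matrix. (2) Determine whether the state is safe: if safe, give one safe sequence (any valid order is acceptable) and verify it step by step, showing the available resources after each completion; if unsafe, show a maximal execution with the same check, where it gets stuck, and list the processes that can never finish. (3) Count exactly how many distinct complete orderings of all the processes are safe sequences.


(1) Remaining need (order R2, R0):
  J4: (3, 0)
  J7: (4, 0)
  J5: (7, 1)
  J6: (5, 3)
  J2: (4, 0)
(2) SAFE, for example via the order J4, J7, J2, J6, J5.
Key observation: the first exact fit in this order is J4 — it needs (3, 0) with (3, 0) free, meeting a requested resource to the last unit.
Walking it through:
  pool = (3, 0)
  J4 needs (3, 0) <= (3, 0) -> finishes; pool += (3, 0) = (6, 0)
  J7 needs (4, 0) <= (6, 0) -> finishes; pool += (1, 2) = (7, 2)
  J2 needs (4, 0) <= (7, 2) -> finishes; pool += (1, 1) = (8, 3)
  J6 needs (5, 3) <= (8, 3) -> finishes; pool += (1, 3) = (9, 6)
  J5 needs (7, 1) <= (9, 6) -> finishes; pool += (1, 0) = (10, 6)
(3) Precisely 6 of the possible complete orderings are safe sequences.


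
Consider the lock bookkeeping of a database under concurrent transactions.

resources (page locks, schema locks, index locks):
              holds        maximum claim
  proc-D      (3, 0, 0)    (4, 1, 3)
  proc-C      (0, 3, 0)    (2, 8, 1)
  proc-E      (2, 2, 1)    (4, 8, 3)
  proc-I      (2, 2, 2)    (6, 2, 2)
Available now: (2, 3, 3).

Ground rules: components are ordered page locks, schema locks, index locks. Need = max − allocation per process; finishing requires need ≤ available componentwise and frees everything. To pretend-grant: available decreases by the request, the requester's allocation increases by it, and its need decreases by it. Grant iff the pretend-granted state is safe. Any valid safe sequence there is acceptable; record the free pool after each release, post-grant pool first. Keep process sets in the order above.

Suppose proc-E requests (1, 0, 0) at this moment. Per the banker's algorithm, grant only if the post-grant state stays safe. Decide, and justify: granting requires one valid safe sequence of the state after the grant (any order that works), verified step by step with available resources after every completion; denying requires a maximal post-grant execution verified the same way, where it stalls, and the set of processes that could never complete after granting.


GRANT — the state after the grant stays safe, e.g. via proc-D, proc-I, proc-C, proc-E.
Key observation: the grant leaves (1, 3, 3) free — enough for proc-D, whose release restarts the cascade.
Check on the post-grant state, step by step:
  pool = (1, 3, 3)
  run proc-D (needs (1, 1, 3), free (1, 3, 3)); after release of (3, 0, 0) the pool is (4, 3, 3)
  run proc-I (needs (4, 0, 0), free (4, 3, 3)); after release of (2, 2, 2) the pool is (6, 5, 5)
  run proc-C (needs (2, 5, 1), free (6, 5, 5)); after release of (0, 3, 0) the pool is (6, 8, 5)
  run proc-E (needs (1, 6, 2), free (6, 8, 5)); after release of (3, 2, 1) the pool is (9, 10, 6)


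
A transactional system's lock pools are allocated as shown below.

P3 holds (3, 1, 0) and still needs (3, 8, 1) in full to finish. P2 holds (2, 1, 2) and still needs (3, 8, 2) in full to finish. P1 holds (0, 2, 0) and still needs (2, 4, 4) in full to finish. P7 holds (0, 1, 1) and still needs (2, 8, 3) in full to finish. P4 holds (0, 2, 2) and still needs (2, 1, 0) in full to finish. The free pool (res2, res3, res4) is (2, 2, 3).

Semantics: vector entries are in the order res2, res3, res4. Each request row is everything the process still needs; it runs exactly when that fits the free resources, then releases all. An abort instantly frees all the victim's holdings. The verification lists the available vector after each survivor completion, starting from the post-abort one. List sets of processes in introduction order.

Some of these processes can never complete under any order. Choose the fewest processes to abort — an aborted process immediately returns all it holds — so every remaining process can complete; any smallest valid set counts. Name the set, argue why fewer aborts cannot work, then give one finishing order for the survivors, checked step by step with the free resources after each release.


The answer: abort P3 and P7.
Key observation: P2 had no path to completion before; after the abort of P3 and P7 ((3, 2, 1) returned), step 3 is where it fits.
No one abort is enough; case by case: P3 alone leaves P2 blocked (short on res3); P2 alone leaves P3 blocked (short on res3); P1 alone leaves P3 blocked (short on res2 and res3); P7 alone leaves P3 blocked (short on res2 and res3); P4 alone leaves P3 blocked (short on res2 and res3).
The survivors complete as P1, P4, P2. Step-by-step check (starting from the post-abort pool):
  pool = (5, 4, 4)
  run P1 (needs (2, 4, 4), free (5, 4, 4)); after release of (0, 2, 0) the pool is (5, 6, 4)
  run P4 (needs (2, 1, 0), free (5, 6, 4)); after release of (0, 2, 2) the pool is (5, 8, 6)
  run P2 (needs (3, 8, 2), free (5, 8, 6)); after release of (2, 1, 2) the pool is (7, 9, 8)


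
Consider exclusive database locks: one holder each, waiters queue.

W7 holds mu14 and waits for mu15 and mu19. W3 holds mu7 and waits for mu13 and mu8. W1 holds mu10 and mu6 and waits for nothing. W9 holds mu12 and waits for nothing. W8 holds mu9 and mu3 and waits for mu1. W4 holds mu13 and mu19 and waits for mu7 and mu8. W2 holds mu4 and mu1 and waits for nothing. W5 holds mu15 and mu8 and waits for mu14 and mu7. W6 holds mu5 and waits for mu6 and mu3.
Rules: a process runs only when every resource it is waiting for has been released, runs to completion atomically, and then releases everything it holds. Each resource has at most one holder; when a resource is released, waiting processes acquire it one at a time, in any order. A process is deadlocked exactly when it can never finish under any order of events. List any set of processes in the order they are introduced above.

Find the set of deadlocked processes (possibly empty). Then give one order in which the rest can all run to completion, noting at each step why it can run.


The deadlocked set is W7, W3, W4 and W5.
Key observation: the wait chain closes on itself along W4 -> W3 -> W4; W7 and W5 are caught in further circular waits.
A valid finishing order for the others: W9, W2, W1, W8, W6.
Verifying each step:
  W9 waits on nothing -> runs at once and releases mu12
  W2 waits on nothing -> runs at once and releases mu4 and mu1
  W1 waits on nothing -> runs at once and releases mu10 and mu6
  W8 waits on mu1 — all released -> runs and releases mu9 and mu3
  W6 waits on mu6 and mu3 — all released -> runs and releases mu5


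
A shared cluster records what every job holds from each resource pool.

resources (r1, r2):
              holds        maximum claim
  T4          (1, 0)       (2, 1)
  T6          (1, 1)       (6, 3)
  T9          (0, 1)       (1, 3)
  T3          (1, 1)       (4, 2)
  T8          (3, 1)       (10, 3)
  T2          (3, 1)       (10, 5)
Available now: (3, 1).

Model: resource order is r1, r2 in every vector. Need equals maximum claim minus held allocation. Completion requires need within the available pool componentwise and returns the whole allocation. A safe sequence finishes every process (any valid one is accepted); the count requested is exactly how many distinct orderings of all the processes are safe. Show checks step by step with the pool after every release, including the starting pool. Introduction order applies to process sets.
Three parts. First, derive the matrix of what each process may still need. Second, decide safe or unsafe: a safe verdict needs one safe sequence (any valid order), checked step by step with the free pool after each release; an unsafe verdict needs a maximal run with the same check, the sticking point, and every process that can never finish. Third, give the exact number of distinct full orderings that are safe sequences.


(1) Remaining need (order r1, r2):
  T4: (1, 1)
  T6: (5, 2)
  T9: (1, 2)
  T3: (3, 1)
  T8: (7, 2)
  T2: (7, 4)
(2) UNSAFE — no complete ordering exists.
Key observation: the pool after T3, T9, T4, T6 is (6, 4); every surviving request exceeds it in r1, so progress ends there.
Going as far as possible: T3, T9, T4, T6; after that, nothing fits. Verifying each step:
  pool = (3, 1)
  run T3 (needs (3, 1), free (3, 1)); after release of (1, 1) the pool is (4, 2)
  run T9 (needs (1, 2), free (4, 2)); after release of (0, 1) the pool is (4, 3)
  run T4 (needs (1, 1), free (4, 3)); after release of (1, 0) the pool is (5, 3)
  run T6 (needs (5, 2), free (5, 3)); after release of (1, 1) the pool is (6, 4)
  T8 cannot run: need (7, 2) vs free (6, 4) (insufficient r1)
  T2 cannot run: need (7, 4) vs free (6, 4) (insufficient r1)
Never able to finish: T8 and T2.
(3) The exact count: 0 of the possible complete orderings are safe sequences.


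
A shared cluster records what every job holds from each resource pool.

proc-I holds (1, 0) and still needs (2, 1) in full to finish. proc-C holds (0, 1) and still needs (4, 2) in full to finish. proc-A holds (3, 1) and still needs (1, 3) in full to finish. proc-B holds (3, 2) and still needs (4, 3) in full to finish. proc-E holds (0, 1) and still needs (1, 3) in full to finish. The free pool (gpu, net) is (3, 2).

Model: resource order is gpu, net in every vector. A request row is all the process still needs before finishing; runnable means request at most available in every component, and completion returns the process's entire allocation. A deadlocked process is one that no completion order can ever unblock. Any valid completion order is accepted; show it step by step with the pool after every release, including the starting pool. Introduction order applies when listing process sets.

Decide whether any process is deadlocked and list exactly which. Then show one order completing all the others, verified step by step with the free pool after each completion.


No process is deadlocked.
Key observation: proc-I fits the free pool immediately, and its release cascades until everyone finishes.
One completion order for the rest: proc-I, proc-C, proc-E, proc-B, proc-A. Verifying each step:
  pool = (3, 2)
  proc-I needs (2, 1) <= (3, 2) -> finishes; pool += (1, 0) = (4, 2)
  proc-C needs (4, 2) <= (4, 2) -> finishes; pool += (0, 1) = (4, 3)
  proc-E needs (1, 3) <= (4, 3) -> finishes; pool += (0, 1) = (4, 4)
  proc-B needs (4, 3) <= (4, 4) -> finishes; pool += (3, 2) = (7, 6)
  proc-A needs (1, 3) <= (7, 6) -> finishes; pool += (3, 1) = (10, 7)


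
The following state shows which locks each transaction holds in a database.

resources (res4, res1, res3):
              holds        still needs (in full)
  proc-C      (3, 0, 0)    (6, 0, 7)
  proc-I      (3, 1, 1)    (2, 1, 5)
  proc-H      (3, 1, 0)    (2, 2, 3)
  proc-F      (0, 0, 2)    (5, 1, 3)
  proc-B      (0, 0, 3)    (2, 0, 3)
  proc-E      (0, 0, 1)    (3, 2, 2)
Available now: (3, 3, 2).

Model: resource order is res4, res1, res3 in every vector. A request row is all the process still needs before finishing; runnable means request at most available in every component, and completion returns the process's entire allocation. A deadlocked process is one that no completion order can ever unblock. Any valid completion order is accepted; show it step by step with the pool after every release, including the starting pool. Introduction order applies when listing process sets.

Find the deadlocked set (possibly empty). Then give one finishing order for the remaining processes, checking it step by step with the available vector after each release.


Nothing here is deadlocked.
Key observation: the pool covers proc-E at once, and every later process fits after earlier releases.
One completion order for the rest: proc-E, proc-H, proc-B, proc-I, proc-F, proc-C. Check, step by step:
  pool = (3, 3, 2)
  run proc-E (needs (3, 2, 2), free (3, 3, 2)); after release of (0, 0, 1) the pool is (3, 3, 3)
  run proc-H (needs (2, 2, 3), free (3, 3, 3)); after release of (3, 1, 0) the pool is (6, 4, 3)
  run proc-B (needs (2, 0, 3), free (6, 4, 3)); after release of (0, 0, 3) the pool is (6, 4, 6)
  run proc-I (needs (2, 1, 5), free (6, 4, 6)); after release of (3, 1, 1) the pool is (9, 5, 7)
  run proc-F (needs (5, 1, 3), free (9, 5, 7)); after release of (0, 0, 2) the pool is (9, 5, 9)
  run proc-C (needs (6, 0, 7), free (9, 5, 9)); after release of (3, 0, 0) the pool is (12, 5, 9)


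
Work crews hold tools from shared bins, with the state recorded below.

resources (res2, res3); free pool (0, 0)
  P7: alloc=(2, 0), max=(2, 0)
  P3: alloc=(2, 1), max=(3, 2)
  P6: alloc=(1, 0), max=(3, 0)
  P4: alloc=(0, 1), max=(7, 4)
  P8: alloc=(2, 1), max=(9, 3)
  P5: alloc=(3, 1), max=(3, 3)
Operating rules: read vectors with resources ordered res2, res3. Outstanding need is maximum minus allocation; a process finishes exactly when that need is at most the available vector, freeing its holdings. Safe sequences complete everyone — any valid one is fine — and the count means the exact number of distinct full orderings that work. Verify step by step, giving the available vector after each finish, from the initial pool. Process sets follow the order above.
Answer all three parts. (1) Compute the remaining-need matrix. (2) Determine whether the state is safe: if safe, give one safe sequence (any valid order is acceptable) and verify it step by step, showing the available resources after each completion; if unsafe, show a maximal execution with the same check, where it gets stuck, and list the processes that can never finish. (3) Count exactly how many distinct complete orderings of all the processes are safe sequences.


(1) Remaining need (order res2, res3):
  P7: (0, 0)
  P3: (1, 1)
  P6: (2, 0)
  P4: (7, 3)
  P8: (7, 2)
  P5: (0, 2)
(2) UNSAFE.
Key observation: res3 is the bottleneck — with P7, P6 done the pool holds (3, 0), short of every remaining need.
A maximal execution: P7, P6 — then nothing else fits. Step-by-step check:
  pool = (0, 0)
  run P7 (needs (0, 0), free (0, 0)); after release of (2, 0) the pool is (2, 0)
  run P6 (needs (2, 0), free (2, 0)); after release of (1, 0) the pool is (3, 0)
  blocked: P3 wants (1, 1), pool (3, 0) — not enough res3
  blocked: P4 wants (7, 3), pool (3, 0) — not enough res2 and res3
  blocked: P8 wants (7, 2), pool (3, 0) — not enough res2 and res3
  blocked: P5 wants (0, 2), pool (3, 0) — not enough res3
Never able to finish: P3, P4, P8 and P5.
(3) Precisely 0 of the possible complete orderings are safe sequences.


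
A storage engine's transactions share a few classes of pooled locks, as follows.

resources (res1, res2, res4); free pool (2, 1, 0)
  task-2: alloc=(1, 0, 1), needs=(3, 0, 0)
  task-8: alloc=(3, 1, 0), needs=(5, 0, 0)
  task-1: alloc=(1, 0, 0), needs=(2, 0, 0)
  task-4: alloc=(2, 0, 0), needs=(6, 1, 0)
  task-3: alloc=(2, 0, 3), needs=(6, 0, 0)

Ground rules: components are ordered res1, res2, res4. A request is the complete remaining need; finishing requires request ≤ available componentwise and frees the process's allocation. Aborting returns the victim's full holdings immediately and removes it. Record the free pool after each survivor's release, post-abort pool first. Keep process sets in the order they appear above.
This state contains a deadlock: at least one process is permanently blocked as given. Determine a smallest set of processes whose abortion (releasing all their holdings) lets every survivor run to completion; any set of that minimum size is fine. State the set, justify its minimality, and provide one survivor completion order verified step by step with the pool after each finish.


Minimum abort set: task-4.
Key observation: before aborting task-4, task-8 was permanently blocked — no order could ever run it; afterwards it completes at step 2.
Why nothing smaller works: aborting no one leaves the state deadlocked as given.
Survivors finish in the order: task-1, task-8, task-2, task-3. Step-by-step check (pool after the aborts first):
  pool = (4, 1, 0)
  run task-1 (needs (2, 0, 0), free (4, 1, 0)); after release of (1, 0, 0) the pool is (5, 1, 0)
  run task-8 (needs (5, 0, 0), free (5, 1, 0)); after release of (3, 1, 0) the pool is (8, 2, 0)
  run task-2 (needs (3, 0, 0), free (8, 2, 0)); after release of (1, 0, 1) the pool is (9, 2, 1)
  run task-3 (needs (6, 0, 0), free (9, 2, 1)); after release of (2, 0, 3) the pool is (11, 2, 4)


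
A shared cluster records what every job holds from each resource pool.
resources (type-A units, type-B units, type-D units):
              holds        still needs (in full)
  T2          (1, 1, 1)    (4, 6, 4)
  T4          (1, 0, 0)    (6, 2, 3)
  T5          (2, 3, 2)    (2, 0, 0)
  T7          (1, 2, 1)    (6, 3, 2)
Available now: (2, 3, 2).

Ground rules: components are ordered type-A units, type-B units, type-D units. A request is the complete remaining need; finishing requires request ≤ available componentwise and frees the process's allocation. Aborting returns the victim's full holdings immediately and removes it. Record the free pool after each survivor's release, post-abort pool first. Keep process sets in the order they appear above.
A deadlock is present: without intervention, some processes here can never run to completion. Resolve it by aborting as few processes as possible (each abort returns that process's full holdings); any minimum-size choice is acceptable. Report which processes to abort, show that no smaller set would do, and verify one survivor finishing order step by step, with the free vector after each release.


Abort T4.
Key observation: no ordering could ever have run T7 before the abort of T4; with (1, 0, 0) back in the pool it fits at step 3.
No smaller set exists: with zero aborts the deadlock remains.
One survivor order: T5, T2, T7. Walking it through (post-abort pool first):
  pool = (3, 3, 2)
  T5: need (2, 0, 0) fits (3, 3, 2); releases (2, 3, 2), pool now (5, 6, 4)
  T2: need (4, 6, 4) fits (5, 6, 4); releases (1, 1, 1), pool now (6, 7, 5)
  T7: need (6, 3, 2) fits (6, 7, 5); releases (1, 2, 1), pool now (7, 9, 6)


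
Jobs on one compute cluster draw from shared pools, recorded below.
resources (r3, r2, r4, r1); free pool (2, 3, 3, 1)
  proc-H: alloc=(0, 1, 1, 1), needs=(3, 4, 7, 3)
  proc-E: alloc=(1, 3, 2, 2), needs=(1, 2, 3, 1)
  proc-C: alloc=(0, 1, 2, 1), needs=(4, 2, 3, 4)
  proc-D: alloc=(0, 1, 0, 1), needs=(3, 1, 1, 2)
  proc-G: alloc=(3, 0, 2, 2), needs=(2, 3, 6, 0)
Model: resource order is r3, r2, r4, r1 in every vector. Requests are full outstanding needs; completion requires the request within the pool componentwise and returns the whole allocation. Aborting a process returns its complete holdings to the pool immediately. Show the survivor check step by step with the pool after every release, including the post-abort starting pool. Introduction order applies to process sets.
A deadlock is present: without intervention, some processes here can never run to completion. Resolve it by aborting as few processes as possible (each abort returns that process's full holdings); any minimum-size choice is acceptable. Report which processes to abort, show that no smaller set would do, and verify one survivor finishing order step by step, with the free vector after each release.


Minimum abort set: proc-H.
Key observation: proc-G could never have finished before the abort; with (0, 1, 1, 1) returned by proc-H, it fits at step 2.
Why nothing smaller works: aborting no one leaves the state deadlocked as given.
The survivors complete as proc-E, proc-G, proc-C, proc-D. Walking it through (starting from the post-abort pool):
  pool = (2, 4, 4, 2)
  run proc-E (needs (1, 2, 3, 1), free (2, 4, 4, 2)); after release of (1, 3, 2, 2) the pool is (3, 7, 6, 4)
  run proc-G (needs (2, 3, 6, 0), free (3, 7, 6, 4)); after release of (3, 0, 2, 2) the pool is (6, 7, 8, 6)
  run proc-C (needs (4, 2, 3, 4), free (6, 7, 8, 6)); after release of (0, 1, 2, 1) the pool is (6, 8, 10, 7)
  run proc-D (needs (3, 1, 1, 2), free (6, 8, 10, 7)); after release of (0, 1, 0, 1) the pool is (6, 9, 10, 8)


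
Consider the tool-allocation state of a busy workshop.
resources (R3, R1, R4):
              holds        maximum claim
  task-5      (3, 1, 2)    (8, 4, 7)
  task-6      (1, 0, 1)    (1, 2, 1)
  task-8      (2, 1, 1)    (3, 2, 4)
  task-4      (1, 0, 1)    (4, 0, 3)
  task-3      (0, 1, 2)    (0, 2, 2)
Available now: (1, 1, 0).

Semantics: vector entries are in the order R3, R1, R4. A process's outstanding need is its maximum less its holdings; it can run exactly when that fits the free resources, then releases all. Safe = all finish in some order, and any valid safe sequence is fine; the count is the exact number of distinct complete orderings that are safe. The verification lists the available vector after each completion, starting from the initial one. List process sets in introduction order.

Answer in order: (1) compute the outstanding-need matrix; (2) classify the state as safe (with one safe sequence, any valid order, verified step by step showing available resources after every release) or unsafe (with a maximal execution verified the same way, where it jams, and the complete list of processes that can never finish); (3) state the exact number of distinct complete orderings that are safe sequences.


(1) Outstanding need per process (order R3, R1, R4):
  task-5: (5, 3, 5)
  task-6: (0, 2, 0)
  task-8: (1, 1, 3)
  task-4: (3, 0, 2)
  task-3: (0, 1, 0)
(2) SAFE. One safe sequence: task-3, task-6, task-8, task-4, task-5.
Key observation: the first exact fit in this order is task-3 — it needs (0, 1, 0) with (1, 1, 0) free, meeting a requested resource to the last unit.
Check, step by step:
  pool = (1, 1, 0)
  run task-3 (needs (0, 1, 0), free (1, 1, 0)); after release of (0, 1, 2) the pool is (1, 2, 2)
  run task-6 (needs (0, 2, 0), free (1, 2, 2)); after release of (1, 0, 1) the pool is (2, 2, 3)
  run task-8 (needs (1, 1, 3), free (2, 2, 3)); after release of (2, 1, 1) the pool is (4, 3, 4)
  run task-4 (needs (3, 0, 2), free (4, 3, 4)); after release of (1, 0, 1) the pool is (5, 3, 5)
  run task-5 (needs (5, 3, 5), free (5, 3, 5)); after release of (3, 1, 2) the pool is (8, 4, 7)
(3) The exact count: 1 of the possible complete orderings is a safe sequence.


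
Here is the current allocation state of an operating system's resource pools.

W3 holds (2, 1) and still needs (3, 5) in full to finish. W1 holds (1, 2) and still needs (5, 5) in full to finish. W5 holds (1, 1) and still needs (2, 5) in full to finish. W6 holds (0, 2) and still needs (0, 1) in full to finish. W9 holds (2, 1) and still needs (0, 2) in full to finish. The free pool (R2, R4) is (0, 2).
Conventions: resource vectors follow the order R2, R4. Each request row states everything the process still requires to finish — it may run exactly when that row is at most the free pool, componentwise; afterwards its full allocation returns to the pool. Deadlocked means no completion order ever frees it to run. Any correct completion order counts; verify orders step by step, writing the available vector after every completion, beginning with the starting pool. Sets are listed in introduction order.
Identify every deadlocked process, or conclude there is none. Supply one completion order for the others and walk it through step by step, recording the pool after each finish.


The deadlocked set is empty.
Key observation: starting with W9, each completion frees enough for the next — no one is permanently blocked.
One completion order for the rest: W9, W6, W5, W3, W1. Walking it through:
  pool = (0, 2)
  run W9 (needs (0, 2), free (0, 2)); after release of (2, 1) the pool is (2, 3)
  run W6 (needs (0, 1), free (2, 3)); after release of (0, 2) the pool is (2, 5)
  run W5 (needs (2, 5), free (2, 5)); after release of (1, 1) the pool is (3, 6)
  run W3 (needs (3, 5), free (3, 6)); after release of (2, 1) the pool is (5, 7)
  run W1 (needs (5, 5), free (5, 7)); after release of (1, 2) the pool is (6, 9)


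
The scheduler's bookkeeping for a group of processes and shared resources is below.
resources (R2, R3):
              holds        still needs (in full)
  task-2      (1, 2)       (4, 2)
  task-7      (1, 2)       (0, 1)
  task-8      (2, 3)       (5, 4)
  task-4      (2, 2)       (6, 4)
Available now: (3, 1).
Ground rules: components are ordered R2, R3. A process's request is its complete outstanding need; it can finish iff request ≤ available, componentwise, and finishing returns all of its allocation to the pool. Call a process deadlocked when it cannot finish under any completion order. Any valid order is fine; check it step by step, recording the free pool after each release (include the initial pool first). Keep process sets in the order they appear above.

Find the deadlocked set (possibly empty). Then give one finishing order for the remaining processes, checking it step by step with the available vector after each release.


The deadlocked set is empty.
Key observation: beginning at task-7, releases accumulate fast enough that every process eventually fits.
A valid finishing order for the others: task-7, task-2, task-8, task-4. Step-by-step check:
  pool = (3, 1)
  run task-7 (needs (0, 1), free (3, 1)); after release of (1, 2) the pool is (4, 3)
  run task-2 (needs (4, 2), free (4, 3)); after release of (1, 2) the pool is (5, 5)
  run task-8 (needs (5, 4), free (5, 5)); after release of (2, 3) the pool is (7, 8)
  run task-4 (needs (6, 4), free (7, 8)); after release of (2, 2) the pool is (9, 10)


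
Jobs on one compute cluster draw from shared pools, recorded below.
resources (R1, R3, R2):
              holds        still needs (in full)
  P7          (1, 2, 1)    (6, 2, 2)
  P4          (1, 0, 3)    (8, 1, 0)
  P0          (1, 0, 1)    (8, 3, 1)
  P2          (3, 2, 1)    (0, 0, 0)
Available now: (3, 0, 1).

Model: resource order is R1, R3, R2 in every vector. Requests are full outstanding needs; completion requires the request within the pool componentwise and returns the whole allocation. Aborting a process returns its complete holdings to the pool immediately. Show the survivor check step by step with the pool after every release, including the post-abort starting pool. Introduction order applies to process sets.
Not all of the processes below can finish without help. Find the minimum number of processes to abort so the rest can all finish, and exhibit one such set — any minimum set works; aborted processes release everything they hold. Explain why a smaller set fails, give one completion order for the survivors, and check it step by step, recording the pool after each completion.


The answer: abort P4.
Key observation: no ordering could ever have run P0 before the abort of P4; with (1, 0, 3) back in the pool it fits at step 3.
No smaller set exists: with zero aborts the deadlock remains.
The survivors complete as P2, P7, P0. Verifying each step (starting from the post-abort pool):
  pool = (4, 0, 4)
  P2 needs (0, 0, 0) <= (4, 0, 4) -> finishes; pool += (3, 2, 1) = (7, 2, 5)
  P7 needs (6, 2, 2) <= (7, 2, 5) -> finishes; pool += (1, 2, 1) = (8, 4, 6)
  P0 needs (8, 3, 1) <= (8, 4, 6) -> finishes; pool += (1, 0, 1) = (9, 4, 7)


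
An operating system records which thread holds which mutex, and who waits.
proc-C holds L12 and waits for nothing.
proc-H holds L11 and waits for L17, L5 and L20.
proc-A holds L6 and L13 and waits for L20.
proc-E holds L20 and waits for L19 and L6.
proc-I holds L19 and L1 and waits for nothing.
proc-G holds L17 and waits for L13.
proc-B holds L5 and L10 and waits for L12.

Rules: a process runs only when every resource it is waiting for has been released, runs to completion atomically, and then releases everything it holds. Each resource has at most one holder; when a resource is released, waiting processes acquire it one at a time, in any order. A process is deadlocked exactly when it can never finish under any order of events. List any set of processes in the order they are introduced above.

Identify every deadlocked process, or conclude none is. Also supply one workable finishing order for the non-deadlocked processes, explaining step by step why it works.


The deadlocked set is proc-H, proc-A, proc-E and proc-G.
Key observation: the wait chain closes on itself along proc-E -> proc-A -> proc-E; proc-H and proc-G wait into the deadlock from upstream.
The rest can finish in the order proc-I, proc-C, proc-B.
Step-by-step check:
  run proc-I (it waits on nothing); releases L19 and L1
  run proc-C (it waits on nothing); releases L12
  run proc-B (all its waits — L12 — are resolved); releases L5 and L10


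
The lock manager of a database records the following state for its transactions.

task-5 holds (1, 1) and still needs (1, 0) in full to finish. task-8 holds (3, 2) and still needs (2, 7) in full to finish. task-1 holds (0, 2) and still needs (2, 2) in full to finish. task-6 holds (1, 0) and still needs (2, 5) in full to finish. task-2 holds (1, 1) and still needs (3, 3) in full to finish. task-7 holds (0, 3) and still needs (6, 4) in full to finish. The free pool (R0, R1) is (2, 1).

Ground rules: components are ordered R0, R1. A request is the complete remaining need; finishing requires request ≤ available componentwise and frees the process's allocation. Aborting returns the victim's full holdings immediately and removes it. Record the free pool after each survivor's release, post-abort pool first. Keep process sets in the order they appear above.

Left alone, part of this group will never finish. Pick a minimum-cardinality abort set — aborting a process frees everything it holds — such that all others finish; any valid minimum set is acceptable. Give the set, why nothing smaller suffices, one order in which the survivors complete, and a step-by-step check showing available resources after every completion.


Abort task-8.
Key observation: the deadlocked task-7 becomes finishable only because task-8 released (3, 2); it completes at step 2 below.
No smaller set exists: with zero aborts the deadlock remains.
One survivor order: task-2, task-7, task-5, task-6, task-1. Step-by-step check (post-abort pool first):
  pool = (5, 3)
  run task-2 (needs (3, 3), free (5, 3)); after release of (1, 1) the pool is (6, 4)
  run task-7 (needs (6, 4), free (6, 4)); after release of (0, 3) the pool is (6, 7)
  run task-5 (needs (1, 0), free (6, 7)); after release of (1, 1) the pool is (7, 8)
  run task-6 (needs (2, 5), free (7, 8)); after release of (1, 0) the pool is (8, 8)
  run task-1 (needs (2, 2), free (8, 8)); after release of (0, 2) the pool is (8, 10)
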